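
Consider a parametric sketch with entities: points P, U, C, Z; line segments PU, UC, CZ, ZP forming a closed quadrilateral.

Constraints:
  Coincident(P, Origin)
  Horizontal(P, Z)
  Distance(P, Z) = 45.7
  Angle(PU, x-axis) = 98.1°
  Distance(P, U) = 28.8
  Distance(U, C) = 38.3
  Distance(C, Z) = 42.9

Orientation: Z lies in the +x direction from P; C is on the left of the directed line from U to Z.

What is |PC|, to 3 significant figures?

51.9

Checks: P = (0.00, 0.00) ✓; |UC| = 38.30 ✓; |CZ| = 42.90 ✓.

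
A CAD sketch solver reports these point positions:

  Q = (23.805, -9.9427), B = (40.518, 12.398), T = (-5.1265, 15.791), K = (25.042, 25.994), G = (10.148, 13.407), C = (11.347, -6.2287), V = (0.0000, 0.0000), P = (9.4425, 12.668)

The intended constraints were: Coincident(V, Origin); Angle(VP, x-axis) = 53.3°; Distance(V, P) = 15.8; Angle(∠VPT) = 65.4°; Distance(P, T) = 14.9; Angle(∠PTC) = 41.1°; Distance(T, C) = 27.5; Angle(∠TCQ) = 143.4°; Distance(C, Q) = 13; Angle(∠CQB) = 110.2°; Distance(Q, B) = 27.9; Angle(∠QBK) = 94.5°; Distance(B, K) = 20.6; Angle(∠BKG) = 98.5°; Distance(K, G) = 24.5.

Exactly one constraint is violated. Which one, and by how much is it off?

Distance(K, G) = 24.5 — off by 5.00.

V = (0.00, 0.00) ✓; VP at 53.30° ✓; |VP| = 15.80 ✓; ∠VPT = 65.40° ✓; |PT| = 14.90 ✓; ∠PTC = 41.10° ✓; |TC| = 27.50 ✓; ∠TCQ = 143.4° ✓; |CQ| = 13.00 ✓; ∠CQB = 110.2° ✓; |QB| = 27.90 ✓; ∠QBK = 94.50° ✓; |BK| = 20.60 ✓; ∠BKG = 98.50° ✓; |KG| = 19.50 ✗.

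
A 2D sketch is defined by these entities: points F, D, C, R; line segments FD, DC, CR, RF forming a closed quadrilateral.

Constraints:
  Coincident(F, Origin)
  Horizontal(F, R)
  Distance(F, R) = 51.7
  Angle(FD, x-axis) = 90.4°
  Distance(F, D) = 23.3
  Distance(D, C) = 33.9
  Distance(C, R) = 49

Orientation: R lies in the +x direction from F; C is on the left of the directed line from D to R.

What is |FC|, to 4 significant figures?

50.86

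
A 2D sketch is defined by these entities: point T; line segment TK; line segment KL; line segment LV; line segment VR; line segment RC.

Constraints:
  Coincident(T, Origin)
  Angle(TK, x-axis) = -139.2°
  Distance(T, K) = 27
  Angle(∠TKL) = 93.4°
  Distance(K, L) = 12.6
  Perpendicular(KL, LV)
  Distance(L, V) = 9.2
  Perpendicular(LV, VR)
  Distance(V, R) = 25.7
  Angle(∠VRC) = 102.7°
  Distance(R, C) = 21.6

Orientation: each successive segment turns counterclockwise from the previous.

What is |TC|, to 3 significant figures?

42.1

LV ⟂ VR, so VR runs at 127°; with |VR| = 25.7, R = (-21.1, -1.65). ∠VRC = 102.7° gives RC at -155° from the x-axis; with |RC| = 21.6, C = (-40.7, -10.7). Then |TC| = |C − T| = 42.1.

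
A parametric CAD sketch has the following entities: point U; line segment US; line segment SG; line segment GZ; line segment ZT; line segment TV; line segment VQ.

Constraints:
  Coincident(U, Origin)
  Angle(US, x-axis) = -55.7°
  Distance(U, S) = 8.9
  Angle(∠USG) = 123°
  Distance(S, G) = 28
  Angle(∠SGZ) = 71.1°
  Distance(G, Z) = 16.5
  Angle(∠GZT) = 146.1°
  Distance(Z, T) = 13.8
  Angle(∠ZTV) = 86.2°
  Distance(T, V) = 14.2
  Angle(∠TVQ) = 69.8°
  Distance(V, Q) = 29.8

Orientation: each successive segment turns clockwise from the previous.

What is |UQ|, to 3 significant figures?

37.8

∠ZTV = 86.2° gives TV at 10.7° from the x-axis; with |TV| = 14.2, V = (-7.63, -6.23). ∠TVQ = 69.8° gives VQ at -99.5° from the x-axis; with |VQ| = 29.8, Q = (-12.5, -35.6). Then |UQ| = |Q − U| = 37.8.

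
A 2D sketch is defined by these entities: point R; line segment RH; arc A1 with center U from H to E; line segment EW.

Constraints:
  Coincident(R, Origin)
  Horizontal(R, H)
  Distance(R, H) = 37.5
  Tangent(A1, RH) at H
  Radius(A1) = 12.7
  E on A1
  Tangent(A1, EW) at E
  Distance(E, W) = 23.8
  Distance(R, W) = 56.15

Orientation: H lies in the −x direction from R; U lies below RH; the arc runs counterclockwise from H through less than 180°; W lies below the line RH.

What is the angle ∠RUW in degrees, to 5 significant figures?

113.67°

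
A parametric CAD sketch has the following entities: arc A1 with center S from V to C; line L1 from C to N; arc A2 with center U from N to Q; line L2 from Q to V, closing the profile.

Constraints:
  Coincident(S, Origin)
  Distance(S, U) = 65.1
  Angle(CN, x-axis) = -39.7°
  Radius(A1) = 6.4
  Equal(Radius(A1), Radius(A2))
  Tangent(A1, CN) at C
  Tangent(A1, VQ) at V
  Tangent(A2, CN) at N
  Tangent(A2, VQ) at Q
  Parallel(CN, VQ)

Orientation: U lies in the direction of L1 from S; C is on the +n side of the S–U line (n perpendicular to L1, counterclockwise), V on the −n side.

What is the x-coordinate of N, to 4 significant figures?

54.18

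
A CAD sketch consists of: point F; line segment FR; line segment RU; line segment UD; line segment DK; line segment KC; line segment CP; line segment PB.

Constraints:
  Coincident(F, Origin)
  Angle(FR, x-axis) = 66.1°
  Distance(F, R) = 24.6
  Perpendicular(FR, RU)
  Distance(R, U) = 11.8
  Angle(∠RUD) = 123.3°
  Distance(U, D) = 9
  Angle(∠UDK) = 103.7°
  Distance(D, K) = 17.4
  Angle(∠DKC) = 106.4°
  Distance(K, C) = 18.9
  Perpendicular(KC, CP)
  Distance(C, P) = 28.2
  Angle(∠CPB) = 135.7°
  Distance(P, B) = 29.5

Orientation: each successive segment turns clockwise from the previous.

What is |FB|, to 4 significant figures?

55.54

F is at the origin; FR runs at 66.1° with length 24.6, so R = (9.966, 22.49). The perpendicularity gives RU at right angles to FR, so RU runs at -23.90°; with |RU| = 11.8, U = (20.75, 17.71). ∠RUD = 123.3° gives UD at -80.60° from the x-axis; with |UD| = 9.0, D = (22.22, 8.831). ∠UDK = 103.7° gives DK at -156.9° from the x-axis; with |DK| = 17.4, K = (6.220, 2.004). ∠DKC = 106.4° gives KC at 129.5° from the x-axis; with |KC| = 18.9, C = (-5.802, 16.59). KC ⟂ CP, so CP runs at 39.50°; with |CP| = 28.2, P = (15.96, 34.53). ∠CPB = 135.7° gives PB at -4.800° from the x-axis; with |PB| = 29.5, B = (45.35, 32.06). Then |FB| = |B − F| = 55.54.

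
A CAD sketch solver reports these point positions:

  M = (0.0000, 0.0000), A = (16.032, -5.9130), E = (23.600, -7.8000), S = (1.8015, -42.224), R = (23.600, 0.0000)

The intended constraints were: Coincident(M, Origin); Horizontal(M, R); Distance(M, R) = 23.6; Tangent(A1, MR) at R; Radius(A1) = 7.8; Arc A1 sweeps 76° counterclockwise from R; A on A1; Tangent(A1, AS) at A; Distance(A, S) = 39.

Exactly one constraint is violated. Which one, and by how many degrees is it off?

Tangent(A1, AS) at A — off by 7.40°.

M = (0.00, 0.00) ✓; M.y = 0.00, R.y = 0.00 ✓; |MR| = 23.60 ✓; ∠(ER, RM) = 90.00° ✓; |ER| = 7.800 ✓; bearing(E→A) − bearing(E→R) = 76.00° ✓; |EA| = 7.800 ✓; ∠(EA, AS) = 97.40° ✗; |AS| = 39.00 ✓.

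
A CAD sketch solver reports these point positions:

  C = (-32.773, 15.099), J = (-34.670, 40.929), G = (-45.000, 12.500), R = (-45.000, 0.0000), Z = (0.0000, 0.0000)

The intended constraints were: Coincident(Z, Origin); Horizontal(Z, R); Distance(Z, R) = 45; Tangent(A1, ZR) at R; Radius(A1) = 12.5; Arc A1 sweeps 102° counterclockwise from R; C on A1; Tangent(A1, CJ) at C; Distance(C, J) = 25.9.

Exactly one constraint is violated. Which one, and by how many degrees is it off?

Tangent(A1, CJ) at C — off by 7.80°.

Z = (0.00, 0.00) ✓; Z.y = 0.00, R.y = 0.00 ✓; |ZR| = 45.00 ✓; ∠(GR, RZ) = 90.00° ✓; |GR| = 12.50 ✓; bearing(G→C) − bearing(G→R) = 102.0° ✓; |GC| = 12.50 ✓; ∠(GC, CJ) = 97.80° ✗; |CJ| = 25.90 ✓.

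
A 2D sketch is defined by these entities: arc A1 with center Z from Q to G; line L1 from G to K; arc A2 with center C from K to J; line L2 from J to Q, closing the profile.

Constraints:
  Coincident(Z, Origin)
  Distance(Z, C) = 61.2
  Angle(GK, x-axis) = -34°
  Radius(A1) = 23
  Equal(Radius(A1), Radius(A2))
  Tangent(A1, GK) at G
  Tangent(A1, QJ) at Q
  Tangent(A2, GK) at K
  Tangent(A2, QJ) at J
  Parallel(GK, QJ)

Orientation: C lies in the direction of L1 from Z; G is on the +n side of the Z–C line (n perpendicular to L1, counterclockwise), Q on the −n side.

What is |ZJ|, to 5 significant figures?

65.379

The slot axis is L1's direction at -34.0°, so u = (cos -34.0°, sin -34.0°) = (0.82904, -0.55919) and n = (−sin -34.0°, cos -34.0°) = (0.55919, 0.82904). Z is at the origin and C lies 61.2 along u from Z, so C = 61.2·u = (50.737, -34.223). Tangency of A1 to both parallel lines with radius 23.0 puts G and Q at Z ± 23.0·n: G = (12.861, 19.068), Q = (-12.861, -19.068). Equal radii place K and J the same way about C: K = C + 23.0·n = (63.599, -15.155), J = C − 23.0·n = (37.876, -53.290). Then |ZJ| = |J − Z| = 65.379.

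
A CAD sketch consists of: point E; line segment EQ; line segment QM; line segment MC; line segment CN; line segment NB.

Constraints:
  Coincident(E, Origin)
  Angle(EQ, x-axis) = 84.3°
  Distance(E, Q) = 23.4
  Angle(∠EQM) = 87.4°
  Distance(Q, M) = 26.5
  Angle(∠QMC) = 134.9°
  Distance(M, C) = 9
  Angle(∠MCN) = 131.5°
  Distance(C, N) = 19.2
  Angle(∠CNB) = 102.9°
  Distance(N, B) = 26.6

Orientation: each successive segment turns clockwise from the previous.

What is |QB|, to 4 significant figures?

30.32

E is at the origin; EQ runs at 84.3° with length 23.4, so Q = (2.324, 23.28). ∠EQM = 87.4° gives QM at -8.300° from the x-axis; with |QM| = 26.5, M = (28.55, 19.46). ∠QMC = 134.9° gives MC at -53.40° from the x-axis; with |MC| = 9.0, C = (33.91, 12.23). ∠MCN = 131.5° gives CN at -101.9° from the x-axis; with |CN| = 19.2, N = (29.95, -6.554). ∠CNB = 102.9° gives NB at -179.0° from the x-axis; with |NB| = 26.6, B = (3.357, -7.018). Then |QB| = |B − Q| = 30.32.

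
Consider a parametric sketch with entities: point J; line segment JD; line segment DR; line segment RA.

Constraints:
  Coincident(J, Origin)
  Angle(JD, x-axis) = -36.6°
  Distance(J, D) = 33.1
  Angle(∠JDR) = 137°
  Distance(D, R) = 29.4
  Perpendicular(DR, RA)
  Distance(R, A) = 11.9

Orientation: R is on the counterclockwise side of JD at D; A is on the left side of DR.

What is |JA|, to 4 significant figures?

54.66

J is at the origin; JD runs at -36.6° with length 33.1, so D = 33.1·(cos -36.6°, sin -36.6°) = (26.57, -19.74). ∠JDR = 137.0°, so DR runs at -36.6° + (180° − 137.0°) = 6.400° from the x-axis; with |DR| = 29.4, R = D + 29.4·(cos 6.400°, sin 6.400°) = (55.79, -16.46). DR is perpendicular to RA; with |RA| = 11.9 on the left of DR, A = R + 11.9·(-0.1115, 0.9938) = (54.46, -4.632). Then |JA| = |A − J| = 54.66.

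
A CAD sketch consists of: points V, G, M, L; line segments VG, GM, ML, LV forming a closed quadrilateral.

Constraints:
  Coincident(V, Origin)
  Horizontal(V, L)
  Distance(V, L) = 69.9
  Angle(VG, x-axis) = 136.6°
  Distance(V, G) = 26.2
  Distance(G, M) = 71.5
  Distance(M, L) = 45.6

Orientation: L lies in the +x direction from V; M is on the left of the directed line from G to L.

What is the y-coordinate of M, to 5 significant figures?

40.450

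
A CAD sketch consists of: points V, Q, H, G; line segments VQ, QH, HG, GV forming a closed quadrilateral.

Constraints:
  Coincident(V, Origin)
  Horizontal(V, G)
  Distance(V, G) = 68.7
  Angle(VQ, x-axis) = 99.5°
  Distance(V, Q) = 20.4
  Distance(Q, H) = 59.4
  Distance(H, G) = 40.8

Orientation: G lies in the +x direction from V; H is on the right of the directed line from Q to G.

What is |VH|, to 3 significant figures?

43.5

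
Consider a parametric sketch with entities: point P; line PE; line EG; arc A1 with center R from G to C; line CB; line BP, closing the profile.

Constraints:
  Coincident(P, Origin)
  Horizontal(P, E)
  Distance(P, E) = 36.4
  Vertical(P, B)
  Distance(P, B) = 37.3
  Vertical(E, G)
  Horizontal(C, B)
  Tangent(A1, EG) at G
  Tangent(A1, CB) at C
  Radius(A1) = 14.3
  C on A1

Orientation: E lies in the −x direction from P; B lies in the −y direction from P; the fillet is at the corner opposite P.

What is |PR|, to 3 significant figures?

31.9

P is at the origin; P and E share the same y with |PE| = 36.4 and E on the −x side, so E = (-36.4, 0.00). PB is vertical with |PB| = 37.3 and B on the −y side, so B = (0.00, -37.3). The virtual corner opposite P is at (-36.4, -37.3). Tangency of A1 to EG means the radius RG is perpendicular to EG and the tangent condition forces RC to be normal to CB, with radius 14.3, so the center R sits 14.3 in from both sides at R = (-22.1, -23.0). Then |PR| = |R − P| = 31.9.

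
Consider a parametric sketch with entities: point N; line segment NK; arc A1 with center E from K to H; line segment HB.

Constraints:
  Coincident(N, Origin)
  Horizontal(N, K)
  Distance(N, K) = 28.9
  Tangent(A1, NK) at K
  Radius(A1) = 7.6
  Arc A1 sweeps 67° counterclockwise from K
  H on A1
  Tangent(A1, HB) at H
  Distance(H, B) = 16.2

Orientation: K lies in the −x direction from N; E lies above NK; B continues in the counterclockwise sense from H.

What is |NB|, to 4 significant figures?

24.99

On A1, K sits at bearing -90° from E; a 67° counterclockwise sweep puts H at bearing -23°, so H = E + 7.6·(cos -23°, sin -23°) = (-21.90, 4.630). Since A1 is tangent to HB there, EH ⟂ HB, so HB runs along (−sin -23°, cos -23°); with |HB| = 16.2, B = (-15.57, 19.54). Then |NB| = |B − N| = 24.99.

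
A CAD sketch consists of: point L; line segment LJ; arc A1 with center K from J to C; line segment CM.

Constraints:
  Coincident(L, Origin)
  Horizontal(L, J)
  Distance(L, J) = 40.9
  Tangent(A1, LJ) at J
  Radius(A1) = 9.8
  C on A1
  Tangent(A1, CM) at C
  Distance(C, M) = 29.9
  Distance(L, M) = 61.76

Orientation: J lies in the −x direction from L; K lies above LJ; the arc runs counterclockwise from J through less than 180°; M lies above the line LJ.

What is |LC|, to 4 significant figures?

35.34

Checks: L = (0.00, 0.00) ✓; |KC| = 9.800 ✓; ∠(KC, CM) = 90.00° ✓; |CM| = 29.90 ✓; |LM| = 61.76 ✓.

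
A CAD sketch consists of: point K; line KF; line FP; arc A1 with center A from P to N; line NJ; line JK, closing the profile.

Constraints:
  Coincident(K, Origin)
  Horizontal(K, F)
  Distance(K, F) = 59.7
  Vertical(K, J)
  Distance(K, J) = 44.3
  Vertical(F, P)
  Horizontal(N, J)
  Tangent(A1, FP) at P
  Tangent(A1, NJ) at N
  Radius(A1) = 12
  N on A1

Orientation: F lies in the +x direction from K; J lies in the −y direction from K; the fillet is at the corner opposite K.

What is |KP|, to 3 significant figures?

67.9

The virtual corner opposite K is at (59.7, -44.3). A1 meets FP tangentially, so AP is at right angles to FP and the tangent condition forces AN to be normal to NJ, with radius 12.0, so the center A sits 12.0 in from both sides at A = (47.7, -32.3). That places the tangent points at P = (59.7, -32.3) on FP and N = (47.7, -44.3) on NJ. Then |KP| = |P − K| = 67.9.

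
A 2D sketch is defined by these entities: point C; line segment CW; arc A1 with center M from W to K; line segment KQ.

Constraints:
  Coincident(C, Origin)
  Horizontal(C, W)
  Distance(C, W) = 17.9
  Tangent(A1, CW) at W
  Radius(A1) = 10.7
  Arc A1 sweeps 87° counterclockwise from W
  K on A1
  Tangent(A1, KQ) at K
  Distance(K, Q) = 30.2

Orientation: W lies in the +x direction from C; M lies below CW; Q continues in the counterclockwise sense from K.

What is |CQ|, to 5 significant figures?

40.691

C is at the origin; C and W share the same y with |CW| = 17.9 and W on the +x side, so W = (17.900, 0.0000). Tangency of A1 to CW means the radius MW is perpendicular to CW, so M = W + (0, -10.7) = (17.900, -10.700). On A1, W sits at bearing 90° from M; an 87° counterclockwise sweep puts K at bearing 177°, so K = M + 10.7·(cos 177°, sin 177°) = (7.2147, -10.140). Tangency of A1 to KQ means the radius MK is perpendicular to KQ, so KQ runs along (−sin 177°, cos 177°); with |KQ| = 30.2, Q = (5.6341, -40.299). Then |CQ| = |Q − C| = 40.691.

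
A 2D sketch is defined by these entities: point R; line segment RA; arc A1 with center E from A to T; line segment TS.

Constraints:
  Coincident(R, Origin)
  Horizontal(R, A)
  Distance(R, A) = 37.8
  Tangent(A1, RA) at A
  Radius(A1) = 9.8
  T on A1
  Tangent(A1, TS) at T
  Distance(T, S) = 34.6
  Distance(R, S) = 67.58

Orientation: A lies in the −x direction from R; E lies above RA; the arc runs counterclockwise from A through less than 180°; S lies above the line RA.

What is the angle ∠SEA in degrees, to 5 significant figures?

156.02°

R is at the origin; RA is horizontal with |RA| = 37.8 and A on the −x side, so A = (-37.800, 0.0000). The tangent condition forces EA to be normal to RA, so E = A + (0, 9.8) = (-37.800, 9.8000). Since ET ⟂ TS (tangency), |ES| = √(9.8² + 34.6²) = 35.961 regardless of where T sits on A1. So S lies on both circle(R, 67.58) and circle(E, 35.961); the above-RA intersection is S = (-52.416, 42.657). T is the foot of the tangent from S: T = (-30.270, 16.073).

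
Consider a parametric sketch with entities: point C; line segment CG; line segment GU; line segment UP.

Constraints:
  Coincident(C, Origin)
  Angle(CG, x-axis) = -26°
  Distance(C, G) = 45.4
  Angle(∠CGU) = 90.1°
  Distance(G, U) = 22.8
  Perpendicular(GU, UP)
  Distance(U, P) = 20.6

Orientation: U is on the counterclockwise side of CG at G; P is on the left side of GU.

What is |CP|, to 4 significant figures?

33.74

∠CGU = 90.1°, so GU runs at -26.0° + (180° − 90.1°) = 63.90° from the x-axis; with |GU| = 22.8, U = G + 22.8·(cos 63.90°, sin 63.90°) = (50.84, 0.5730). The perpendicularity gives UP at right angles to GU; with |UP| = 20.6 on the left of GU, P = U + 20.6·(-0.8980, 0.4399) = (32.34, 9.636). Then |CP| = |P − C| = 33.74.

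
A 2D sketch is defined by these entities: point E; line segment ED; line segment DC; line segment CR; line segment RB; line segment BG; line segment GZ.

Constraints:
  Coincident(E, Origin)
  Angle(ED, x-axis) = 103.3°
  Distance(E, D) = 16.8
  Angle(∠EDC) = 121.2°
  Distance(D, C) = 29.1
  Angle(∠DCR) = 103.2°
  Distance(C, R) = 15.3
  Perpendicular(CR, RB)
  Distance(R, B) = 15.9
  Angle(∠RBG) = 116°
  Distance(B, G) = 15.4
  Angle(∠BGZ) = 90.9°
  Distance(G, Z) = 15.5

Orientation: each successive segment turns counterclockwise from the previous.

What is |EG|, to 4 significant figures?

17.87

E is at the origin; ED runs at 103.3° with length 16.8, so D = (-3.865, 16.35). ∠EDC = 121.2° gives DC at 162.1° from the x-axis; with |DC| = 29.1, C = (-31.56, 25.29). ∠DCR = 103.2° gives CR at -121.1° from the x-axis; with |CR| = 15.3, R = (-39.46, 12.19). The perpendicularity gives RB at right angles to CR, so RB runs at -31.10°; with |RB| = 15.9, B = (-25.84, 3.980). ∠RBG = 116.0° gives BG at 32.90° from the x-axis; with |BG| = 15.4, G = (-12.91, 12.34). Then |EG| = |G − E| = 17.87.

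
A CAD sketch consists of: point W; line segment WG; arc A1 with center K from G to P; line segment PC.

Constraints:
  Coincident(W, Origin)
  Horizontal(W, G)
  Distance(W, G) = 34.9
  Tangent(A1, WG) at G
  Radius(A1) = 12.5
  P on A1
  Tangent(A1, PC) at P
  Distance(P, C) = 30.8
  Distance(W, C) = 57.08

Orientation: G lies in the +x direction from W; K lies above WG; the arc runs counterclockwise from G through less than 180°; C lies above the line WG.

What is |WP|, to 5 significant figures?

49.552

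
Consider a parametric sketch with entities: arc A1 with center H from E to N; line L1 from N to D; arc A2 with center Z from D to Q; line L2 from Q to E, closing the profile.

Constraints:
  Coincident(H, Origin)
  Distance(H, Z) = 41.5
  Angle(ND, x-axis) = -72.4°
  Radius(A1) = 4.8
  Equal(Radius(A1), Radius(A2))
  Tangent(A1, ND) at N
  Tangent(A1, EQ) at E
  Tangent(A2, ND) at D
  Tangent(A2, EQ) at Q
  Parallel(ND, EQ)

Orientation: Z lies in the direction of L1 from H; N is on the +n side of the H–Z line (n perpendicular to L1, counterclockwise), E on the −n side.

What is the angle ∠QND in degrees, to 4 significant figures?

13.02°

The slot axis is L1's direction at -72.4°, so u = (cos -72.4°, sin -72.4°) = (0.3024, -0.9532) and n = (−sin -72.4°, cos -72.4°) = (0.9532, 0.3024). H is at the origin and Z lies 41.5 along u from H, so Z = 41.5·u = (12.55, -39.56). Tangency of A1 to both parallel lines with radius 4.8 puts N and E at H ± 4.8·n: N = (4.575, 1.451), E = (-4.575, -1.451). Equal radii place D and Q the same way about Z: D = Z + 4.8·n = (17.12, -38.11), Q = Z − 4.8·n = (7.973, -41.01). Then cos ∠QND = NQ·ND / (|NQ||ND|), giving 13.02°.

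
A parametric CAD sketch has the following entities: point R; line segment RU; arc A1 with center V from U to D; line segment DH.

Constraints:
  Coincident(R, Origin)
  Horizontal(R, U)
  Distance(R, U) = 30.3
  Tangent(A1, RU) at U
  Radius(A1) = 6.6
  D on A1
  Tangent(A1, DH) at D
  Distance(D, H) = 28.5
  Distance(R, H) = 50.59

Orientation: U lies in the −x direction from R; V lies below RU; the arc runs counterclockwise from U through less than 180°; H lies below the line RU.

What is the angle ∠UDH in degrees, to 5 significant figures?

134.40°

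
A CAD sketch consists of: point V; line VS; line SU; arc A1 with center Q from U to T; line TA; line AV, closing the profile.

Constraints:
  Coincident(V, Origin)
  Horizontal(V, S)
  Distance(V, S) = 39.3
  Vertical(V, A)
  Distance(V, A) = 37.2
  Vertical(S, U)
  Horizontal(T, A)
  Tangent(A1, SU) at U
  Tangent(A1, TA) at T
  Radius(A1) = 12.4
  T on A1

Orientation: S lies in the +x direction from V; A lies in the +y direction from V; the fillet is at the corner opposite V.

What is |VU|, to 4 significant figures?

46.47

V is at the origin; VS is horizontal with |VS| = 39.3 and S on the +x side, so S = (39.30, 0.000). VA is vertical with |VA| = 37.2 and A on the +y side, so A = (0.000, 37.20). The virtual corner opposite V is at (39.30, 37.20). Since A1 is tangent to SU there, QU ⟂ SU and A1 meets TA tangentially, so QT is at right angles to TA, with radius 12.4, so the center Q sits 12.4 in from both sides at Q = (26.90, 24.80). That places the tangent points at U = (39.30, 24.80) on SU and T = (26.90, 37.20) on TA. Then |VU| = |U − V| = 46.47.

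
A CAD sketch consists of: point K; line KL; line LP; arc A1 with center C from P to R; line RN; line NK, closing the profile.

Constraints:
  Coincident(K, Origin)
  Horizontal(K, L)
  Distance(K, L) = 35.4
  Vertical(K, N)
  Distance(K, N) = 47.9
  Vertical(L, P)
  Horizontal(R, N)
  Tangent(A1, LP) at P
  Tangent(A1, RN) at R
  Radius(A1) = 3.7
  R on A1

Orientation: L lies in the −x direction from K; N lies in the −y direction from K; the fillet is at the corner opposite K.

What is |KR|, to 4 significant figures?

57.44

K is at the origin; K and L share the same y with |KL| = 35.4 and L on the −x side, so L = (-35.40, 0.000). KN is vertical with |KN| = 47.9 and N on the −y side, so N = (0.000, -47.90). The virtual corner opposite K is at (-35.40, -47.90). The tangent condition forces CP to be normal to LP and the tangent condition forces CR to be normal to RN, with radius 3.7, so the center C sits 3.7 in from both sides at C = (-31.70, -44.20). That places the tangent points at P = (-35.40, -44.20) on LP and R = (-31.70, -47.90) on RN. Then |KR| = |R − K| = 57.44.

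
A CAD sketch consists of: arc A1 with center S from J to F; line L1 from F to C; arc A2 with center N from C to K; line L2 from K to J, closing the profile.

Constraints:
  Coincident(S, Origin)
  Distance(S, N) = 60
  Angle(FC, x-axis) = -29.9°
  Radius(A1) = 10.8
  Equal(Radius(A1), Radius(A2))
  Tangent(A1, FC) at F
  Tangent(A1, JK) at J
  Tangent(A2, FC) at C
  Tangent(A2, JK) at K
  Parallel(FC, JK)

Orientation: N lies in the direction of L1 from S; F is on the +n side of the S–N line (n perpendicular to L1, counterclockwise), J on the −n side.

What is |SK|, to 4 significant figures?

60.96

The slot axis is L1's direction at -29.9°, so u = (cos -29.9°, sin -29.9°) = (0.8669, -0.4985) and n = (−sin -29.9°, cos -29.9°) = (0.4985, 0.8669). S is at the origin and N lies 60.0 along u from S, so N = 60.0·u = (52.01, -29.91). Tangency of A1 to both parallel lines with radius 10.8 puts F and J at S ± 10.8·n: F = (5.384, 9.362), J = (-5.384, -9.362). Equal radii place C and K the same way about N: C = N + 10.8·n = (57.40, -20.55), K = N − 10.8·n = (46.63, -39.27). Then |SK| = |K − S| = 60.96.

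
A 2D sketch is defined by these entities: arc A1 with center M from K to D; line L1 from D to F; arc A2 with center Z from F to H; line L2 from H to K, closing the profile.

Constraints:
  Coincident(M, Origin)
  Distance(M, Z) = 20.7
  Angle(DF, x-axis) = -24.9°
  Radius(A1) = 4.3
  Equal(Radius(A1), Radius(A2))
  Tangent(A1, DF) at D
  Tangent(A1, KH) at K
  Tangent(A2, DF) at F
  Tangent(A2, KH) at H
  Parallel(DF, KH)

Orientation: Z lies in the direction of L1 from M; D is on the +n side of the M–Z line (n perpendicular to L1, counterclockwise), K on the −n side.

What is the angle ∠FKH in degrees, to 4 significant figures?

22.56°

Tangency of A1 to both parallel lines with radius 4.3 puts D and K at M ± 4.3·n: D = (1.810, 3.900), K = (-1.810, -3.900). Equal radii place F and H the same way about Z: F = Z + 4.3·n = (20.59, -4.815), H = Z − 4.3·n = (16.97, -12.62). Then cos ∠FKH = KF·KH / (|KF||KH|), giving 22.56°.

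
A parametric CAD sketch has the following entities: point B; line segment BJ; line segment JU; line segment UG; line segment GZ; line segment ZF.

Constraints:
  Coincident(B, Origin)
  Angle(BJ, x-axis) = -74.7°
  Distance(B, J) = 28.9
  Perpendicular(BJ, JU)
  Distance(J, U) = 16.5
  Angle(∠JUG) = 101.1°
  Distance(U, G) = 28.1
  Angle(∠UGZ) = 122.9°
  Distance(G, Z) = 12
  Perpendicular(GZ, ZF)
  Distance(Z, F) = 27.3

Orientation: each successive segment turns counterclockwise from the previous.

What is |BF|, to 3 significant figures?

13.8

∠UGZ = 122.9° gives GZ at 151° from the x-axis; with |GZ| = 12.0, Z = (11.0, 10.3). The perpendicularity gives ZF at right angles to GZ, so ZF runs at -119°; with |ZF| = 27.3, F = (-2.15, -13.7). Then |BF| = |F − B| = 13.8.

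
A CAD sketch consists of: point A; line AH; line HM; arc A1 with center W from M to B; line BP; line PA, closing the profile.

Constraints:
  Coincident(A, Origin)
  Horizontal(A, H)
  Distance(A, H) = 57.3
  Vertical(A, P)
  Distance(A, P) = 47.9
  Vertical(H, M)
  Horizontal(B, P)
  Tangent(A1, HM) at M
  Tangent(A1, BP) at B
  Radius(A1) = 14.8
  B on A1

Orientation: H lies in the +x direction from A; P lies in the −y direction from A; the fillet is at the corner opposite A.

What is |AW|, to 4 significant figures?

53.87

A is at the origin; A and H share the same y with |AH| = 57.3 and H on the +x side, so H = (57.30, 0.000). A and P share the same x with |AP| = 47.9 and P on the −y side, so P = (0.000, -47.90). The virtual corner opposite A is at (57.30, -47.90). A1 meets HM tangentially, so WM is at right angles to HM and A1 meets BP tangentially, so WB is at right angles to BP, with radius 14.8, so the center W sits 14.8 in from both sides at W = (42.50, -33.10). Then |AW| = |W − A| = 53.87.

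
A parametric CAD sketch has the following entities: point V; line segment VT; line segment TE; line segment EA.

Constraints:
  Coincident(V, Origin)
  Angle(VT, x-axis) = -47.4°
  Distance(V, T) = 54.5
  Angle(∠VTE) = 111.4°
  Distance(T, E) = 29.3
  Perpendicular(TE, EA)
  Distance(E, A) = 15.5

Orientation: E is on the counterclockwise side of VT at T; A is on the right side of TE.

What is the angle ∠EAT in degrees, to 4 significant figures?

62.12°

∠VTE = 111.4°, so TE runs at -47.4° + (180° − 111.4°) = 21.20° from the x-axis; with |TE| = 29.3, E = T + 29.3·(cos 21.20°, sin 21.20°) = (64.21, -29.52). TE is perpendicular to EA; with |EA| = 15.5 on the right of TE, A = E + 15.5·(0.3616, -0.9323) = (69.81, -43.97). Then cos ∠EAT = AE·AT / (|AE||AT|), giving 62.12°.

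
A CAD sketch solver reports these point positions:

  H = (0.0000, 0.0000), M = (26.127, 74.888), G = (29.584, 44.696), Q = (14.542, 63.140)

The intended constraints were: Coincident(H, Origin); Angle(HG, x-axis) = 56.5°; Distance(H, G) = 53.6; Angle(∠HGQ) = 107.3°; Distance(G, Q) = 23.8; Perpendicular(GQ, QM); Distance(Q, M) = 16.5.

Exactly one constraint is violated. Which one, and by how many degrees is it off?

Perpendicular(GQ, QM) — off by 6.20°.

H = (0.00, 0.00) ✓; HG at 56.50° ✓; |HG| = 53.60 ✓; ∠HGQ = 107.3° ✓; |GQ| = 23.80 ✓; ∠(GQ, QM) = 83.80° ✗; |QM| = 16.50 ✓.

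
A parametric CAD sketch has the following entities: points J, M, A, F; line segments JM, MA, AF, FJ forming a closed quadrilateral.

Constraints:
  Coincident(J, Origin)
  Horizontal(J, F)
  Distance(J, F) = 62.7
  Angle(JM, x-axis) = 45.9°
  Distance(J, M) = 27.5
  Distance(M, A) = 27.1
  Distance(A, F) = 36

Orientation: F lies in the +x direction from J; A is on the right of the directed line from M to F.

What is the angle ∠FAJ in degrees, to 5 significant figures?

157.55°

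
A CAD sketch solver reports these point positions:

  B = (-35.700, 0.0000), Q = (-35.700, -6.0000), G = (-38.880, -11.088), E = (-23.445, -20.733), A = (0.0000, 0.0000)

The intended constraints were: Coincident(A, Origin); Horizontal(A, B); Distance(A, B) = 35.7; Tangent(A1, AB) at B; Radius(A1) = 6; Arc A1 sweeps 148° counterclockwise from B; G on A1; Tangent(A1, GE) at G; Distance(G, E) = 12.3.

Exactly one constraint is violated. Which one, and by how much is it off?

Distance(G, E) = 12.3 — off by 5.90.

A = (0.00, 0.00) ✓; A.y = 0.00, B.y = 0.00 ✓; |AB| = 35.70 ✓; ∠(QB, BA) = 90.00° ✓; |QB| = 6.000 ✓; bearing(Q→G) − bearing(Q→B) = 148.0° ✓; |QG| = 6.000 ✓; ∠(QG, GE) = 89.99° ✓; |GE| = 18.20 ✗.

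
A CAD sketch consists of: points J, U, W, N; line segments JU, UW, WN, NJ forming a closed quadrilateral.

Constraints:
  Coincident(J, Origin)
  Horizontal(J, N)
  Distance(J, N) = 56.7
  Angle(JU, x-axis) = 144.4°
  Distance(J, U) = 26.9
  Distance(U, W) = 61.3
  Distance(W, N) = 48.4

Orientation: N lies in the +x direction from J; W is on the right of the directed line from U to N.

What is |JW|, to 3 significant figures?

35.6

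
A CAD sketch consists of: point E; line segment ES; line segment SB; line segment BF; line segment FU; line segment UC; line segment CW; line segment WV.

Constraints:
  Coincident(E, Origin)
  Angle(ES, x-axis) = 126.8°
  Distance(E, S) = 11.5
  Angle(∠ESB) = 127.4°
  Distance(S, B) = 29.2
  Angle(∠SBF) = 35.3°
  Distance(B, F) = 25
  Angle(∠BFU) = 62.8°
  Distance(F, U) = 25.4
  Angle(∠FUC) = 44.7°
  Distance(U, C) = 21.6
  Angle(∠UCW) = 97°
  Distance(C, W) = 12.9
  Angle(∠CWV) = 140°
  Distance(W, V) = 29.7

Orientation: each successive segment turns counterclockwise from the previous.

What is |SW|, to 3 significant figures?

20.9

∠FUC = 44.7° gives UC at -143° from the x-axis; with |UC| = 21.6, C = (-29.3, 7.08). ∠UCW = 97.0° gives CW at -60.4° from the x-axis; with |CW| = 12.9, W = (-23.0, -4.13). Then |SW| = |W − S| = 20.9.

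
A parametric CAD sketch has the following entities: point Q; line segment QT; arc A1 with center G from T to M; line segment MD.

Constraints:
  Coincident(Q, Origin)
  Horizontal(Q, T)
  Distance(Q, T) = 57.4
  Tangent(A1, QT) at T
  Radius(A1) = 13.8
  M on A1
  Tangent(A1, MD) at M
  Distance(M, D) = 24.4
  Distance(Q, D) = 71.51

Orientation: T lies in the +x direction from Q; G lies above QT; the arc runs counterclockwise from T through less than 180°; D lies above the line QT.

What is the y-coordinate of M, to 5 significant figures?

20.334

Q is at the origin; Q and T share the same y with |QT| = 57.4 and T on the +x side, so T = (57.400, 0.0000). A1 meets QT tangentially, so GT is at right angles to QT, so G = T + (0, 13.8) = (57.400, 13.800). Since GM ⟂ MD (tangency), |GD| = √(13.8² + 24.4²) = 28.032 regardless of where M sits on A1. So D lies on both circle(Q, 71.51) and circle(G, 28.032); the above-QT intersection is D = (58.003, 41.826). M is the foot of the tangent from D: M = (69.555, 20.334).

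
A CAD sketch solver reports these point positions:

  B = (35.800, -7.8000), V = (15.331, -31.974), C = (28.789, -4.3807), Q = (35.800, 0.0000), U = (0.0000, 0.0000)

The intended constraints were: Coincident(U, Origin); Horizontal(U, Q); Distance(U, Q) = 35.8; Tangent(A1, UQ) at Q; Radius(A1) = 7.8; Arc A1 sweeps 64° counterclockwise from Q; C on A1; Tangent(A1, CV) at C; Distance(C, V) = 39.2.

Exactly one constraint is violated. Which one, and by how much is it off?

Distance(C, V) = 39.2 — off by 8.50.

U = (0.00, 0.00) ✓; U.y = 0.00, Q.y = 0.00 ✓; |UQ| = 35.80 ✓; ∠(BQ, QU) = 90.00° ✓; |BQ| = 7.800 ✓; bearing(B→C) − bearing(B→Q) = 64.00° ✓; |BC| = 7.800 ✓; ∠(BC, CV) = 90.00° ✓; |CV| = 30.70 ✗.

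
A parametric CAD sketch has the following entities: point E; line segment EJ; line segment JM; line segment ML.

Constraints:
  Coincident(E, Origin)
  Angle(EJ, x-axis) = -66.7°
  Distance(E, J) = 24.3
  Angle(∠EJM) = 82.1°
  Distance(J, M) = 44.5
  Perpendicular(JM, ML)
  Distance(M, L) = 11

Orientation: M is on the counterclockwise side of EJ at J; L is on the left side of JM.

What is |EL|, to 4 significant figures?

43.19

∠EJM = 82.1°, so JM runs at -66.7° + (180° − 82.1°) = 31.20° from the x-axis; with |JM| = 44.5, M = J + 44.5·(cos 31.20°, sin 31.20°) = (47.68, 0.7340). JM ⟂ ML; with |ML| = 11.0 on the left of JM, L = M + 11.0·(-0.5180, 0.8554) = (41.98, 10.14). Then |EL| = |L − E| = 43.19.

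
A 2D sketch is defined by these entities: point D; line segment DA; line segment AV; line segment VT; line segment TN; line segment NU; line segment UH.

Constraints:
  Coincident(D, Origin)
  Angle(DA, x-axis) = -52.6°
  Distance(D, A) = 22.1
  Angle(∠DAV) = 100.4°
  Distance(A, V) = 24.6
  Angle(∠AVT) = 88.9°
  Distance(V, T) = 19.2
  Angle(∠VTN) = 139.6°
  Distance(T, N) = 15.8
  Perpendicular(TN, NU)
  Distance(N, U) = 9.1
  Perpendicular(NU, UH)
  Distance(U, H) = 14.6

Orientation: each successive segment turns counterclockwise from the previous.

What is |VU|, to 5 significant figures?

30.605

∠VTN = 139.6° gives TN at 158.50° from the x-axis; with |TN| = 15.8, N = (11.598, 16.339). TN ⟂ NU, so NU runs at -111.50°; with |NU| = 9.1, U = (8.2626, 7.8724). Then |VU| = |U − V| = 30.605.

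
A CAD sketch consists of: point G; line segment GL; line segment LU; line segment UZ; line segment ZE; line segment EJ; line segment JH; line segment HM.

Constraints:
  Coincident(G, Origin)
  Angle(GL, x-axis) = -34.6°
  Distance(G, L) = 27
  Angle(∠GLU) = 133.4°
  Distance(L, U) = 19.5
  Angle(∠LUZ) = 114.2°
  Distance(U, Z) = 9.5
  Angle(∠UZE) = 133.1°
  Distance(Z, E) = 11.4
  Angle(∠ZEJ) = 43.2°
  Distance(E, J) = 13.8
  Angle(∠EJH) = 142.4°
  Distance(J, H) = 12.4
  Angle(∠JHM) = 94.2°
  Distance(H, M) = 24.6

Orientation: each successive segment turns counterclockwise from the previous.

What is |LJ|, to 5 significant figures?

15.482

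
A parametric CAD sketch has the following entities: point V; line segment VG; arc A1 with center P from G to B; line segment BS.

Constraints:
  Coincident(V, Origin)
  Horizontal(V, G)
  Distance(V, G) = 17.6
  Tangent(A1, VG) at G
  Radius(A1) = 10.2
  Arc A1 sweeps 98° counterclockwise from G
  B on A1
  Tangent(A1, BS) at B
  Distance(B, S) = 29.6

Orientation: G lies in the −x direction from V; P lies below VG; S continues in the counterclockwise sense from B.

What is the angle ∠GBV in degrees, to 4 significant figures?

26.24°

V is at the origin; VG is horizontal with |VG| = 17.6 and G on the −x side, so G = (-17.60, 0.000). A1 meets VG tangentially, so PG is at right angles to VG, so P = G + (0, -10.2) = (-17.60, -10.20). On A1, G sits at bearing 90° from P; a 98° counterclockwise sweep puts B at bearing 188°, so B = P + 10.2·(cos 188°, sin 188°) = (-27.70, -11.62). Then cos ∠GBV = BG·BV / (|BG||BV|), giving 26.24°.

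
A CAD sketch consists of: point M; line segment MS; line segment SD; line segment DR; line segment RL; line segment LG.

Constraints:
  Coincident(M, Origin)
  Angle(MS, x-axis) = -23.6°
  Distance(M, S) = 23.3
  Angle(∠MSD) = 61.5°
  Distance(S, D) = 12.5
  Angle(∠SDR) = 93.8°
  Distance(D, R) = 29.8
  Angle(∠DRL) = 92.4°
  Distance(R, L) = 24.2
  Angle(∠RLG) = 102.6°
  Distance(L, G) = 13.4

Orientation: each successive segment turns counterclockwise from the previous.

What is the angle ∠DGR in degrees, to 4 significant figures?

56.22°

∠DRL = 92.4° gives RL at -91.30° from the x-axis; with |RL| = 24.2, L = (-10.06, -21.64). ∠RLG = 102.6° gives LG at -13.90° from the x-axis; with |LG| = 13.4, G = (2.948, -24.86). Then cos ∠DGR = GD·GR / (|GD||GR|), giving 56.22°.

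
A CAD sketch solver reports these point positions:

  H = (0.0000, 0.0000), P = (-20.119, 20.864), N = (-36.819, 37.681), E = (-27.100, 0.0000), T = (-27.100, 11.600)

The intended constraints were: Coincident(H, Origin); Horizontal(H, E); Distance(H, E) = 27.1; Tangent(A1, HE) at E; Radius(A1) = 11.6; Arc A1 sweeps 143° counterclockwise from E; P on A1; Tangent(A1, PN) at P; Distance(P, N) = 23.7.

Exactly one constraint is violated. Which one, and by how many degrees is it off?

Tangent(A1, PN) at P — off by 8.20°.

H = (0.00, 0.00) ✓; H.y = 0.00, E.y = 0.00 ✓; |HE| = 27.10 ✓; ∠(TE, EH) = 90.00° ✓; |TE| = 11.60 ✓; bearing(T→P) − bearing(T→E) = 143.0° ✓; |TP| = 11.60 ✓; ∠(TP, PN) = 98.20° ✗; |PN| = 23.70 ✓.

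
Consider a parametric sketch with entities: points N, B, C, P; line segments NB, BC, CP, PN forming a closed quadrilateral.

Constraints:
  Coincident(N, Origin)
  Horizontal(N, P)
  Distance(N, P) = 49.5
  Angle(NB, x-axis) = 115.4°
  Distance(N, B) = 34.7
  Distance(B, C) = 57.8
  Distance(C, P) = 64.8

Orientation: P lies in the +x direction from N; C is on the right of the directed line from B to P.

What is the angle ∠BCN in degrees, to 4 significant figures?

25.49°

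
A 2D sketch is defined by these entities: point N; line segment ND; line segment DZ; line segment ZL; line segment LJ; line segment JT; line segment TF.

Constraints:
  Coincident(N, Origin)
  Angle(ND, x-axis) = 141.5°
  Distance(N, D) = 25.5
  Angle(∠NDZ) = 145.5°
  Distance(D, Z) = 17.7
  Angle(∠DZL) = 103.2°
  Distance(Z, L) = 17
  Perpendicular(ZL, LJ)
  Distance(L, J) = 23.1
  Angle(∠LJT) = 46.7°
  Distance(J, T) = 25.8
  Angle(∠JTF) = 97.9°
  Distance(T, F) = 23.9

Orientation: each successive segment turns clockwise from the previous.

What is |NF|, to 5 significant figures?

55.490

N is at the origin; ND runs at 141.5° with length 25.5, so D = (-19.957, 15.874). ∠NDZ = 145.5° gives DZ at 107.00° from the x-axis; with |DZ| = 17.7, Z = (-25.131, 32.801). ∠DZL = 103.2° gives ZL at 30.200° from the x-axis; with |ZL| = 17.0, L = (-10.439, 41.352). ZL is perpendicular to LJ, so LJ runs at -59.800°; with |LJ| = 23.1, J = (1.1809, 21.387). ∠LJT = 46.7° gives JT at 166.90° from the x-axis; with |JT| = 25.8, T = (-23.948, 27.235). ∠JTF = 97.9° gives TF at 84.800° from the x-axis; with |TF| = 23.9, F = (-21.782, 51.037). Then |NF| = |F − N| = 55.490.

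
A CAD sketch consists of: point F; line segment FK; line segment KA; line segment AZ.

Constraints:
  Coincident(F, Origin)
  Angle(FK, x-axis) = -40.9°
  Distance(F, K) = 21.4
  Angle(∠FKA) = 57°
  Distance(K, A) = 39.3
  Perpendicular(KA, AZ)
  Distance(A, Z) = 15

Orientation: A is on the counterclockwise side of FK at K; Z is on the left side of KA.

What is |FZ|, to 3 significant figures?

27.8

∠FKA = 57.0°, so KA runs at -40.9° + (180° − 57.0°) = 82.1° from the x-axis; with |KA| = 39.3, A = K + 39.3·(cos 82.1°, sin 82.1°) = (21.6, 24.9). The perpendicularity gives AZ at right angles to KA; with |AZ| = 15.0 on the left of KA, Z = A + 15.0·(-0.991, 0.137) = (6.72, 27.0). Then |FZ| = |Z − F| = 27.8.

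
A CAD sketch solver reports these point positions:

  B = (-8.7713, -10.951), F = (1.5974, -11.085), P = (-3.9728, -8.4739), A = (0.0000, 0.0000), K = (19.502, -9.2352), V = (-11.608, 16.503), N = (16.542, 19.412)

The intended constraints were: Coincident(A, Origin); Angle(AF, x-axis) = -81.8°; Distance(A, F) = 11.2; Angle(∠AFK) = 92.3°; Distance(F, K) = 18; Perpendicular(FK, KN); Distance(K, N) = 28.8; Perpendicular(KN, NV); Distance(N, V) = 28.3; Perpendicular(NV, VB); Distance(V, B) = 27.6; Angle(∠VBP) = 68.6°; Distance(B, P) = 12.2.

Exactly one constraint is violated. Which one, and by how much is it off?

Distance(B, P) = 12.2 — off by 6.80.

A = (0.00, 0.00) ✓; AF at -81.80° ✓; |AF| = 11.20 ✓; ∠AFK = 92.30° ✓; |FK| = 18.00 ✓; ∠(FK, KN) = 90.00° ✓; |KN| = 28.80 ✓; ∠(KN, NV) = 90.00° ✓; |NV| = 28.30 ✓; ∠(NV, VB) = 90.00° ✓; |VB| = 27.60 ✓; ∠VBP = 68.60° ✓; |BP| = 5.400 ✗.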